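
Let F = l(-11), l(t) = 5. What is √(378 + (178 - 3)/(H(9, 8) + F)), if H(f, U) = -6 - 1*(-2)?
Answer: √553 ≈ 23.516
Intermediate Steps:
H(f, U) = -4 (H(f, U) = -6 + 2 = -4)
F = 5
√(378 + (178 - 3)/(H(9, 8) + F)) = √(378 + (178 - 3)/(-4 + 5)) = √(378 + 175/1) = √(378 + 175*1) = √(378 + 175) = √553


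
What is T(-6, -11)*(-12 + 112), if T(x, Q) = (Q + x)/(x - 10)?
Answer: 425/4 ≈ 106.25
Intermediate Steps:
T(x, Q) = (Q + x)/(-10 + x)
T(-6, -11)*(-12 + 112) = ((-11 - 6)/(-10 - 6))*(-12 + 112) = (-17/(-16))*100 = -1/16*(-17)*100 = (17/16)*100 = 425/4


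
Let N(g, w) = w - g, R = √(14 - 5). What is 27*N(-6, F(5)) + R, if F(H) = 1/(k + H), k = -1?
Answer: 687/4 ≈ 171.75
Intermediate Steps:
F(H) = 1/(-1 + H)
R = 3 (R = √9 = 3)
27*N(-6, F(5)) + R = 27*(1/(-1 + 5) - 1*(-6)) + 3 = 27*(1/4 + 6) + 3 = 27*(¼ + 6) + 3 = 27*(25/4) + 3 = 675/4 + 3 = 687/4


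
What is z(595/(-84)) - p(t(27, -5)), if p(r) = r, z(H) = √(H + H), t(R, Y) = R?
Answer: -27 + I*√510/6 ≈ -27.0 + 3.7639*I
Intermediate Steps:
z(H) = √2*√H (z(H) = √(2*H) = √2*√H)
z(595/(-84)) - p(t(27, -5)) = √2*√(595/(-84)) - 1*27 = √2*√(595*(-1/84)) - 27 = √2*√(-85/12) - 27 = √2*(I*√255/6) - 27 = I*√510/6 - 27 = -27 + I*√510/6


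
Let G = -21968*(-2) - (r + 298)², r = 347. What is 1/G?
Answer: -1/372089 ≈ -2.6875e-6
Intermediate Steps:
G = -372089 (G = -21968*(-2) - (347 + 298)² = 43936 - 1*645² = 43936 - 1*416025 = 43936 - 416025 = -372089)
1/G = 1/(-372089) = -1/372089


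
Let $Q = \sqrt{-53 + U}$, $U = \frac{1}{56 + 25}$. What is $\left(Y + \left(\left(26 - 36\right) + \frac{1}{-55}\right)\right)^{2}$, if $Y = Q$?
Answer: $\frac{11608381}{245025} - \frac{2204 i \sqrt{1073}}{495} \approx 47.376 - 145.85 i$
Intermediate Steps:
$U = \frac{1}{81} \approx 0.012346$
$Q = \frac{2 i \sqrt{1073}}{9}$ ($Q = \sqrt{-53 + \frac{1}{81}} = \sqrt{- \frac{4292}{81}} = \frac{2 i \sqrt{1073}}{9} \approx 7.2793 i$)
$Y = \frac{2 i \sqrt{1073}}{9} \approx 7.2793 i$
$\left(Y + \left(\left(26 - 36\right) + \frac{1}{-55}\right)\right)^{2} = \left(\frac{2 i \sqrt{1073}}{9} + \left(\left(26 - 36\right) + \frac{1}{-55}\right)\right)^{2} = \left(\frac{2 i \sqrt{1073}}{9} + \left(\left(26 - 36\right) - \frac{1}{55}\right)\right)^{2} = \left(\frac{2 i \sqrt{1073}}{9} - \frac{551}{55}\right)^{2} = \left(- \frac{551}{55} + \frac{2 i \sqrt{1073}}{9}\right)^{2}$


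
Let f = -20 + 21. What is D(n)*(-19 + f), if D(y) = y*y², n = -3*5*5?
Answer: 7593750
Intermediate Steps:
n = -75 (n = -15*5 = -75)
D(y) = y³
f = 1
D(n)*(-19 + f) = (-75)³*(-19 + 1) = -421875*(-18) = 7593750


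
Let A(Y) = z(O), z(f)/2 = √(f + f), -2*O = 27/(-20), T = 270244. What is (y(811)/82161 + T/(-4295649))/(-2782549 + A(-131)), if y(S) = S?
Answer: 86814350599189675/4554376140273152738319414 + 6239915315*√15/1518125380091050912773138 ≈ 1.9062e-8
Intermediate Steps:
O = 27/40 (O = -27/(2*(-20)) = -27*(-1)/(2*20) = -½*(-27/20) = 27/40 ≈ 0.67500)
z(f) = 2*√2*√f (z(f) = 2*√(f + f) = 2*√(2*f) = 2*(√2*√f) = 2*√2*√f)
A(Y) = 3*√15/5 (A(Y) = 2*√2*√(27/40) = 2*√2*(3*√30/20) = 3*√15/5)
(y(811)/82161 + T/(-4295649))/(-2782549 + A(-131)) = (811/82161 + 270244/(-4295649))/(-2782549 + 3*√15/5) = (811*(1/82161) + 270244*(-1/4295649))/(-2782549 + 3*√15/5) = (811/82161 - 270244/4295649)/(-2782549 + 3*√15/5) = -6239915315/(117644939163*(-2782549 + 3*√15/5))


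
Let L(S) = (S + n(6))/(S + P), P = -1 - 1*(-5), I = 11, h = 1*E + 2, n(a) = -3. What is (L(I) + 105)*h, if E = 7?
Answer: 4749/5 ≈ 949.80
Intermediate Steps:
h = 9 (h = 1*7 + 2 = 7 + 2 = 9)
P = 4 (P = -1 + 5 = 4)
L(S) = (-3 + S)/(4 + S) (L(S) = (S - 3)/(S + 4) = (-3 + S)/(4 + S))
(L(I) + 105)*h = ((-3 + 11)/(4 + 11) + 105)*9 = (8/15 + 105)*9 = (1583/15)*9 = 4749/5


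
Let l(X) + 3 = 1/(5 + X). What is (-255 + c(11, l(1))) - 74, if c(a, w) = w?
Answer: -1991/6 ≈ -331.83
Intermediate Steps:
l(X) = -3 + 1/(5 + X)
(-255 + c(11, l(1))) - 74 = (-255 + (-14 - 3*1)/(5 + 1)) - 74 = (-255 + (-14 - 3)/6) - 74 = (-255 + (⅙)*(-17)) - 74 = (-255 - 17/6) - 74 = -1547/6 - 74 = -1991/6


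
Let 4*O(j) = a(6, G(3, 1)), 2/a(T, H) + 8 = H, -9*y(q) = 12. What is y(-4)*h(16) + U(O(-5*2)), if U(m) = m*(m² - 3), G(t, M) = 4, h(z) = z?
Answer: -32195/1536 ≈ -20.960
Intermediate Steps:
y(q) = -4/3 (y(q) = -⅑*12 = -4/3)
a(T, H) = 2/(-8 + H)
O(j) = -⅛ (O(j) = (2/(-8 + 4))/4 = (2/(-4))/4 = (2*(-¼))/4 = (¼)*(-½) = -⅛)
U(m) = m*(-3 + m²)
y(-4)*h(16) + U(O(-5*2)) = -4/3*16 - (-3 + (-⅛)²)/8 = -64/3 - (-3 + 1/64)/8 = -64/3 - ⅛*(-191/64) = -64/3 + 191/512 = -32195/1536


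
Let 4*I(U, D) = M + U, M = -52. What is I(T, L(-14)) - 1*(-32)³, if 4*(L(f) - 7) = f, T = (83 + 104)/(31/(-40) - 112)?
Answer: 147755935/4511 ≈ 32755.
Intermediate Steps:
T = -7480/4511 (T = 187/(31*(-1/40) - 112) = 187/(-31/40 - 112) = 187/(-4511/40) = 187*(-40/4511) = -7480/4511 ≈ -1.6582)
L(f) = 7 + f/4
I(U, D) = -13 + U/4 (I(U, D) = (-52 + U)/4 = -13 + U/4)
I(T, L(-14)) - 1*(-32)³ = (-13 + (¼)*(-7480/4511)) - 1*(-32)³ = (-13 - 1870/4511) - 1*(-32768) = -60513/4511 + 32768 = 147755935/4511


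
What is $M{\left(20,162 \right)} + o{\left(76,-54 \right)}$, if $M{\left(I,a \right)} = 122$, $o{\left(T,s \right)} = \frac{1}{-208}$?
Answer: $\frac{25375}{208} \approx 122.0$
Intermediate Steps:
$o{\left(T,s \right)} = - \frac{1}{208}$
$M{\left(20,162 \right)} + o{\left(76,-54 \right)} = 122 - \frac{1}{208} = \frac{25375}{208}$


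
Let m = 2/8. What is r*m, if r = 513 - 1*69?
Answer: 111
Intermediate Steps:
m = 1/4 (m = 2*(1/8) = 1/4 ≈ 0.25000)
r = 444 (r = 513 - 69 = 444)
r*m = 444*(1/4) = 111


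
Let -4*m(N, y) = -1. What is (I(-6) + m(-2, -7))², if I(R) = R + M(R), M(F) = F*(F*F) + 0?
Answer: 786769/16 ≈ 49173.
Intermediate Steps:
M(F) = F³ (M(F) = F*F² + 0 = F³ + 0 = F³)
m(N, y) = ¼ (m(N, y) = -¼*(-1) = ¼)
I(R) = R + R³
(I(-6) + m(-2, -7))² = ((-6 + (-6)³) + ¼)² = ((-6 - 216) + ¼)² = (-222 + ¼)² = (-887/4)² = 786769/16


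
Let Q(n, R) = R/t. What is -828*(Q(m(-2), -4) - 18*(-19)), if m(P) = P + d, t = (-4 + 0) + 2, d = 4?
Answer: -284832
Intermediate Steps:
t = -2 (t = -4 + 2 = -2)
m(P) = 4 + P (m(P) = P + 4 = 4 + P)
Q(n, R) = -R/2 (Q(n, R) = R/(-2) = R*(-½) = -R/2)
-828*(Q(m(-2), -4) - 18*(-19)) = -828*(-½*(-4) - 18*(-19)) = -828*(2 + 342) = -828*344 = -284832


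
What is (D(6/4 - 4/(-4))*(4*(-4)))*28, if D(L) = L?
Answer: -1120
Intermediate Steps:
(D(6/4 - 4/(-4))*(4*(-4)))*28 = ((6/4 - 4/(-4))*(4*(-4)))*28 = ((6*(¼) - 4*(-¼))*(-16))*28 = ((3/2 + 1)*(-16))*28 = ((5/2)*(-16))*28 = -40*28 = -1120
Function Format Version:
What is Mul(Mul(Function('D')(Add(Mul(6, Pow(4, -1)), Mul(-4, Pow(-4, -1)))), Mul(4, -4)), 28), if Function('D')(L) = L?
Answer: -1120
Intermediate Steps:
Mul(Mul(Function('D')(Add(Mul(6, Pow(4, -1)), Mul(-4, Pow(-4, -1)))), Mul(4, -4)), 28) = Mul(Mul(Add(Mul(6, Pow(4, -1)), Mul(-4, Pow(-4, -1))), Mul(4, -4)), 28) = Mul(Mul(Add(Mul(6, Rational(1, 4)), Mul(-4, Rational(-1, 4))), -16), 28) = Mul(Mul(Add(Rational(3, 2), 1), -16), 28) = Mul(Mul(Rational(5, 2), -16), 28) = Mul(-40, 28) = -1120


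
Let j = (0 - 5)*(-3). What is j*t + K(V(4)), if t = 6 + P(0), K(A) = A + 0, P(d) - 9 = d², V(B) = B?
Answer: 229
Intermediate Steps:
P(d) = 9 + d²
K(A) = A
j = 15 (j = -5*(-3) = 15)
t = 15 (t = 6 + (9 + 0²) = 6 + (9 + 0) = 6 + 9 = 15)
j*t + K(V(4)) = 15*15 + 4 = 225 + 4 = 229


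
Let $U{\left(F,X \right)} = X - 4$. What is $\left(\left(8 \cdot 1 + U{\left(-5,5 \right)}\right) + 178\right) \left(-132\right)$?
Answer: $-24684$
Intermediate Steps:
$U{\left(F,X \right)} = -4 + X$ ($U{\left(F,X \right)} = X - 4 = -4 + X$)
$\left(\left(8 \cdot 1 + U{\left(-5,5 \right)}\right) + 178\right) \left(-132\right) = \left(\left(8 \cdot 1 + \left(-4 + 5\right)\right) + 178\right) \left(-132\right) = \left(\left(8 + 1\right) + 178\right) \left(-132\right) = \left(9 + 178\right) \left(-132\right) = 187 \left(-132\right) = -24684$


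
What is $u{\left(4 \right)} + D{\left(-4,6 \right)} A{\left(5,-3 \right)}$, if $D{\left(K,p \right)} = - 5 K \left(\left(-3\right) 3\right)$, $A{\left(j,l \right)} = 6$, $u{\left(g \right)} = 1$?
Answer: $-1079$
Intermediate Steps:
$D{\left(K,p \right)} = 45 K$ ($D{\left(K,p \right)} = - 5 K \left(-9\right) = 45 K$)
$u{\left(4 \right)} + D{\left(-4,6 \right)} A{\left(5,-3 \right)} = 1 + 45 \left(-4\right) 6 = 1 - 1080 = -1079$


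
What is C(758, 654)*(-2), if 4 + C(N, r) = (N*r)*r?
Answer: -648417448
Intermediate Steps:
C(N, r) = -4 + N*r² (C(N, r) = -4 + (N*r)*r = -4 + N*r²)
C(758, 654)*(-2) = (-4 + 758*654²)*(-2) = (-4 + 758*427716)*(-2) = (-4 + 324208728)*(-2) = 324208724*(-2) = -648417448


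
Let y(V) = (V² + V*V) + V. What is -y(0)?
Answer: 0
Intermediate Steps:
y(V) = V + 2*V² (y(V) = (V² + V²) + V = 2*V² + V = V + 2*V²)
-y(0) = -0*(1 + 2*0) = -0*(1 + 0) = -0 = -1*0 = 0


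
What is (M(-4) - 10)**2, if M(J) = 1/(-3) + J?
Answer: 1849/9 ≈ 205.44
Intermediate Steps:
M(J) = -1/3 + J
(M(-4) - 10)**2 = ((-1/3 - 4) - 10)**2 = (-13/3 - 10)**2 = (-43/3)**2 = 1849/9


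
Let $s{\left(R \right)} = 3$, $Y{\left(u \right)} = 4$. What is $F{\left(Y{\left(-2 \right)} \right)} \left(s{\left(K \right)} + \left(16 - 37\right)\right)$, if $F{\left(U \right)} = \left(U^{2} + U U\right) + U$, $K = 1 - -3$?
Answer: $-648$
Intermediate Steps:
$K = 4$ ($K = 1 + 3 = 4$)
$F{\left(U \right)} = U + 2 U^{2}$ ($F{\left(U \right)} = \left(U^{2} + U^{2}\right) + U = 2 U^{2} + U = U + 2 U^{2}$)
$F{\left(Y{\left(-2 \right)} \right)} \left(s{\left(K \right)} + \left(16 - 37\right)\right) = 4 \left(1 + 2 \cdot 4\right) \left(3 + \left(16 - 37\right)\right) = 4 \left(1 + 8\right) \left(3 + \left(16 - 37\right)\right) = 4 \cdot 9 \left(3 - 21\right) = 36 \left(-18\right) = -648$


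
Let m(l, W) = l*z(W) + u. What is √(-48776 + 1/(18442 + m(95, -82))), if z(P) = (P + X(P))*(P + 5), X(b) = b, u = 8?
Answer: I*√72373437229931490/1218110 ≈ 220.85*I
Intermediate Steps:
z(P) = 2*P*(5 + P) (z(P) = (P + P)*(P + 5) = (2*P)*(5 + P) = 2*P*(5 + P))
m(l, W) = 8 + 2*W*l*(5 + W) (m(l, W) = l*(2*W*(5 + W)) + 8 = 2*W*l*(5 + W) + 8 = 8 + 2*W*l*(5 + W))
√(-48776 + 1/(18442 + m(95, -82))) = √(-48776 + 1/(18442 + (8 + 2*(-82)*95*(5 - 82)))) = √(-48776 + 1/(18442 + (8 + 2*(-82)*95*(-77)))) = √(-48776 + 1/(18442 + (8 + 1199660))) = √(-48776 + 1/(18442 + 1199668)) = √(-48776 + 1/1218110) = √(-59414533359/1218110) = I*√72373437229931490/1218110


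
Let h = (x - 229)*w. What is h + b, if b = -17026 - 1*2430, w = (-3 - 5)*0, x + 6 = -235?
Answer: -19456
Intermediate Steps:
x = -241 (x = -6 - 235 = -241)
w = 0 (w = -8*0 = 0)
b = -19456 (b = -17026 - 2430 = -19456)
h = 0 (h = (-241 - 229)*0 = -470*0 = 0)
h + b = 0 - 19456 = -19456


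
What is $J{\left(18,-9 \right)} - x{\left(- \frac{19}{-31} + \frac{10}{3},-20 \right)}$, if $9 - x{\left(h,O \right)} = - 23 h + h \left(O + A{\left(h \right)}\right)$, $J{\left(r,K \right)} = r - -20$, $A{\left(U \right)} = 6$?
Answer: $- \frac{10882}{93} \approx -117.01$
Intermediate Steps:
$J{\left(r,K \right)} = 20 + r$ ($J{\left(r,K \right)} = r + 20 = 20 + r$)
$x{\left(h,O \right)} = 9 + 23 h - h \left(6 + O\right)$ ($x{\left(h,O \right)} = 9 - \left(- 23 h + h \left(O + 6\right)\right) = 9 - \left(- 23 h + h \left(6 + O\right)\right) = 9 + 23 h - h \left(6 + O\right)$)
$J{\left(18,-9 \right)} - x{\left(- \frac{19}{-31} + \frac{10}{3},-20 \right)} = \left(20 + 18\right) - \left(9 + 17 \left(- \frac{19}{-31} + \frac{10}{3}\right) - - 20 \left(- \frac{19}{-31} + \frac{10}{3}\right)\right) = 38 - \left(9 + 17 \left(\left(-19\right) \left(- \frac{1}{31}\right) + 10 \cdot \frac{1}{3}\right) - - 20 \left(\left(-19\right) \left(- \frac{1}{31}\right) + 10 \cdot \frac{1}{3}\right)\right) = 38 - \left(9 + 17 \left(\frac{19}{31} + \frac{10}{3}\right) - - 20 \left(\frac{19}{31} + \frac{10}{3}\right)\right) = 38 - \left(9 + 17 \cdot \frac{367}{93} - \left(-20\right) \frac{367}{93}\right) = 38 - \left(9 + \frac{6239}{93} + \frac{7340}{93}\right) = 38 - \frac{14416}{93} = - \frac{10882}{93}$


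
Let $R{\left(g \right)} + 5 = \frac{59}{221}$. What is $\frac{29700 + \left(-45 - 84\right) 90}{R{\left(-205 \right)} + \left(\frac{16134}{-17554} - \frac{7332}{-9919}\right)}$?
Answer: $- \frac{26773273644390}{7271187499} \approx -3682.1$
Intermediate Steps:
$R{\left(g \right)} = - \frac{1046}{221}$ ($R{\left(g \right)} = -5 + \frac{59}{221} = - \frac{1046}{221}$)
$\frac{29700 + \left(-45 - 84\right) 90}{R{\left(-205 \right)} + \left(\frac{16134}{-17554} - \frac{7332}{-9919}\right)} = \frac{29700 + \left(-45 - 84\right) 90}{- \frac{1046}{221} + \left(\frac{16134}{-17554} - \frac{7332}{-9919}\right)} = \frac{29700 - 11610}{- \frac{1046}{221} + \left(16134 \left(- \frac{1}{17554}\right) - - \frac{564}{763}\right)} = \frac{29700 - 11610}{- \frac{1046}{221} + \left(- \frac{8067}{8777} + \frac{564}{763}\right)} = \frac{18090}{- \frac{1046}{221} - \frac{1204893}{6696851}} = \frac{18090}{- \frac{7271187499}{1480004071}} = 18090 \left(- \frac{1480004071}{7271187499}\right) = - \frac{26773273644390}{7271187499}$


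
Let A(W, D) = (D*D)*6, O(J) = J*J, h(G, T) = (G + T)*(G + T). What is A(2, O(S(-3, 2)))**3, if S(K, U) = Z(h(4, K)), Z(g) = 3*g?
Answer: 114791256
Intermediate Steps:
h(G, T) = (G + T)**2
S(K, U) = 3*(4 + K)**2
O(J) = J**2
A(W, D) = 6*D**2 (A(W, D) = D**2*6 = 6*D**2)
A(2, O(S(-3, 2)))**3 = (6*((3*(4 - 3)**2)**2)**2)**3 = (6*((3*1**2)**2)**2)**3 = (6*((3*1)**2)**2)**3 = (6*(3**2)**2)**3 = (6*9**2)**3 = (6*81)**3 = 486**3 = 114791256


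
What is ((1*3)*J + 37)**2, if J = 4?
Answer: 2401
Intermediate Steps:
((1*3)*J + 37)**2 = ((1*3)*4 + 37)**2 = (3*4 + 37)**2 = (12 + 37)**2 = 49**2 = 2401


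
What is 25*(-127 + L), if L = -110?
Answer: -5925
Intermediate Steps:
25*(-127 + L) = 25*(-127 - 110) = 25*(-237) = -5925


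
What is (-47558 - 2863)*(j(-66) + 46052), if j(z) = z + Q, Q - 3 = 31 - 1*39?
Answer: -2318408001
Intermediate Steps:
Q = -5 (Q = 3 + (31 - 1*39) = 3 + (31 - 39) = 3 - 8 = -5)
j(z) = -5 + z (j(z) = z - 5 = -5 + z)
(-47558 - 2863)*(j(-66) + 46052) = (-47558 - 2863)*((-5 - 66) + 46052) = -50421*(-71 + 46052) = -50421*45981 = -2318408001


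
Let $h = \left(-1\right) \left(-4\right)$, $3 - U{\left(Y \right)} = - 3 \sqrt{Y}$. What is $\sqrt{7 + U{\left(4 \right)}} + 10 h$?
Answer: $44$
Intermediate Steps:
$U{\left(Y \right)} = 3 + 3 \sqrt{Y}$ ($U{\left(Y \right)} = 3 - - 3 \sqrt{Y} = 3 + 3 \sqrt{Y}$)
$h = 4$
$\sqrt{7 + U{\left(4 \right)}} + 10 h = \sqrt{7 + \left(3 + 3 \sqrt{4}\right)} + 10 \cdot 4 = \sqrt{7 + \left(3 + 3 \cdot 2\right)} + 40 = \sqrt{7 + \left(3 + 6\right)} + 40 = \sqrt{7 + 9} + 40 = \sqrt{16} + 40 = 4 + 40 = 44$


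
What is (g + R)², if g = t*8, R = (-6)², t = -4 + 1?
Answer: 144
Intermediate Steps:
t = -3
R = 36
g = -24 (g = -3*8 = -24)
(g + R)² = (-24 + 36)² = 12² = 144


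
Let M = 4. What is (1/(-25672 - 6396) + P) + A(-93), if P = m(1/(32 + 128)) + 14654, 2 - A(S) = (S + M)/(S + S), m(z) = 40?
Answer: 43826806385/2982324 ≈ 14696.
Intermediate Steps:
A(S) = 2 - (4 + S)/(2*S) (A(S) = 2 - (S + 4)/(S + S) = 2 - (4 + S)/(2*S))
P = 14694 (P = 40 + 14654 = 14694)
(1/(-25672 - 6396) + P) + A(-93) = (1/(-25672 - 6396) + 14694) + (3/2 - 2/(-93)) = (1/(-32068) + 14694) + (3/2 - 2*(-1/93)) = (-1/32068 + 14694) + (3/2 + 2/93) = 471207191/32068 + 283/186 = 43826806385/2982324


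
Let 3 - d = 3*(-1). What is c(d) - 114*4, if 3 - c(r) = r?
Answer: -459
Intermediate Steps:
d = 6 (d = 3 - 3*(-1) = 3 - 1*(-3) = 3 + 3 = 6)
c(r) = 3 - r
c(d) - 114*4 = (3 - 1*6) - 114*4 = (3 - 6) - 456 = -3 - 456 = -459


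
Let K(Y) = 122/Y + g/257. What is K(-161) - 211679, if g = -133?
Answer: -8758694750/41377 ≈ -2.1168e+5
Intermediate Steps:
K(Y) = -133/257 + 122/Y (K(Y) = 122/Y - 133/257 = -133/257 + 122/Y)
K(-161) - 211679 = (-133/257 + 122/(-161)) - 211679 = (-133/257 + 122*(-1/161)) - 211679 = (-133/257 - 122/161) - 211679 = -52767/41377 - 211679 = -8758694750/41377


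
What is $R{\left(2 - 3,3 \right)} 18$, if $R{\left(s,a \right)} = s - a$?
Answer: $-72$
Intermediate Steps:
$R{\left(2 - 3,3 \right)} 18 = \left(\left(2 - 3\right) - 3\right) 18 = \left(-1 - 3\right) 18 = \left(-4\right) 18 = -72$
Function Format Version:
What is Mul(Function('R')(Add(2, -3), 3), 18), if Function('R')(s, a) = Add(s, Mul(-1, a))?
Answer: -72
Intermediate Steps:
Mul(Function('R')(Add(2, -3), 3), 18) = Mul(Add(Add(2, -3), Mul(-1, 3)), 18) = Mul(Add(-1, -3), 18) = Mul(-4, 18) = -72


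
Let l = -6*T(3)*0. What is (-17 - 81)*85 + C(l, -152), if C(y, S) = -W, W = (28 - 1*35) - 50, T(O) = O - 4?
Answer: -8273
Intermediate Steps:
T(O) = -4 + O
l = 0 (l = -6*(-4 + 3)*0 = -6*(-1)*0 = 6*0 = 0)
W = -57 (W = (28 - 35) - 50 = -7 - 50 = -57)
C(y, S) = 57 (C(y, S) = -1*(-57) = 57)
(-17 - 81)*85 + C(l, -152) = (-17 - 81)*85 + 57 = -98*85 + 57 = -8330 + 57 = -8273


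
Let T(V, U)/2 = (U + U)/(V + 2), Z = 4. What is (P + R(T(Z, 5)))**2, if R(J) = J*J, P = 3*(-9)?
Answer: 20449/81 ≈ 252.46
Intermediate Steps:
T(V, U) = 4*U/(2 + V) (T(V, U) = 2*((U + U)/(V + 2)) = 2*((2*U)/(2 + V)) = 2*(2*U/(2 + V)) = 4*U/(2 + V))
P = -27
R(J) = J**2
(P + R(T(Z, 5)))**2 = (-27 + (4*5/(2 + 4))**2)**2 = (-27 + (4*5/6)**2)**2 = (-27 + (4*5*(1/6))**2)**2 = (-27 + (10/3)**2)**2 = (-27 + 100/9)**2 = (-143/9)**2 = 20449/81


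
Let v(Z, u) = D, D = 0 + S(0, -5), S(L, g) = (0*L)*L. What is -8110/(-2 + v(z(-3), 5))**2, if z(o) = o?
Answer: -4055/2 ≈ -2027.5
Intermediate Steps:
S(L, g) = 0 (S(L, g) = 0*L = 0)
D = 0 (D = 0 + 0 = 0)
v(Z, u) = 0
-8110/(-2 + v(z(-3), 5))**2 = -8110/(-2 + 0)**2 = -8110/((-2)**2) = -8110/4 = -8110*1/4 = -4055/2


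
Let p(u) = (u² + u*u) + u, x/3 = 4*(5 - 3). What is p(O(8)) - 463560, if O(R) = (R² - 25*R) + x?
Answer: -438584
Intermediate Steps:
x = 24 (x = 3*(4*(5 - 3)) = 3*(4*2) = 3*8 = 24)
O(R) = 24 + R² - 25*R (O(R) = (R² - 25*R) + 24 = 24 + R² - 25*R)
p(u) = u + 2*u² (p(u) = (u² + u²) + u = 2*u² + u = u + 2*u²)
p(O(8)) - 463560 = (24 + 8² - 25*8)*(1 + 2*(24 + 8² - 25*8)) - 463560 = (24 + 64 - 200)*(1 + 2*(24 + 64 - 200)) - 463560 = -112*(1 + 2*(-112)) - 463560 = -112*(1 - 224) - 463560 = -112*(-223) - 463560 = 24976 - 463560 = -438584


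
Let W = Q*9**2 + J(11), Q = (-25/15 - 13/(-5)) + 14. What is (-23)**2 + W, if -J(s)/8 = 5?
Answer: 8493/5 ≈ 1698.6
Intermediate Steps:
J(s) = -40 (J(s) = -8*5 = -40)
Q = 224/15 (Q = (-25*1/15 - 13*(-1/5)) + 14 = (-5/3 + 13/5) + 14 = 14/15 + 14 = 224/15 ≈ 14.933)
W = 5848/5 (W = (224/15)*9**2 - 40 = (224/15)*81 - 40 = 6048/5 - 40 = 5848/5 ≈ 1169.6)
(-23)**2 + W = (-23)**2 + 5848/5 = 529 + 5848/5 = 8493/5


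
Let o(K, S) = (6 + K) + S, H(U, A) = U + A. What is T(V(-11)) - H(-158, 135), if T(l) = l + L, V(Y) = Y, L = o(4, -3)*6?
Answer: 54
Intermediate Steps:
H(U, A) = A + U
o(K, S) = 6 + K + S
L = 42 (L = (6 + 4 - 3)*6 = 7*6 = 42)
T(l) = 42 + l (T(l) = l + 42 = 42 + l)
T(V(-11)) - H(-158, 135) = (42 - 11) - (135 - 158) = 31 - 1*(-23) = 31 + 23 = 54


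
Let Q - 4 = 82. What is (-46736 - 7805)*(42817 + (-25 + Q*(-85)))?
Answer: -1935223762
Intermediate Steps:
Q = 86 (Q = 4 + 82 = 86)
(-46736 - 7805)*(42817 + (-25 + Q*(-85))) = (-46736 - 7805)*(42817 + (-25 + 86*(-85))) = -54541*(42817 + (-25 - 7310)) = -54541*(42817 - 7335) = -54541*35482 = -1935223762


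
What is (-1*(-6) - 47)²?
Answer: 1681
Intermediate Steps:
(-1*(-6) - 47)² = (6 - 47)² = (-41)² = 1681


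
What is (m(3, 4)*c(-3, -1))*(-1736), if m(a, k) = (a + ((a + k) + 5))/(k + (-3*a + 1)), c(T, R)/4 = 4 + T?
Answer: 26040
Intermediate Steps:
c(T, R) = 16 + 4*T (c(T, R) = 4*(4 + T) = 16 + 4*T)
m(a, k) = (5 + k + 2*a)/(1 + k - 3*a) (m(a, k) = (a + (5 + a + k))/(k + (1 - 3*a)) = (5 + k + 2*a)/(1 + k - 3*a))
(m(3, 4)*c(-3, -1))*(-1736) = (((5 + 4 + 2*3)/(1 + 4 - 3*3))*(16 + 4*(-3)))*(-1736) = (((5 + 4 + 6)/(1 + 4 - 9))*(16 - 12))*(-1736) = ((15/(-4))*4)*(-1736) = (-¼*15*4)*(-1736) = -15/4*4*(-1736) = -15*(-1736) = 26040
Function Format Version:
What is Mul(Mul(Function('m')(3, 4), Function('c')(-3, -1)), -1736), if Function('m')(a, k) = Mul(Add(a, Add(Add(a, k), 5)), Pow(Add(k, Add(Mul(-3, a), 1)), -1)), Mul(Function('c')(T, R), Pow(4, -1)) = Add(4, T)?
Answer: 26040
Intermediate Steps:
Function('c')(T, R) = Add(16, Mul(4, T)) (Function('c')(T, R) = Mul(4, Add(4, T)) = Add(16, Mul(4, T)))
Function('m')(a, k) = Mul(Pow(Add(1, k, Mul(-3, a)), -1), Add(5, k, Mul(2, a))) (Function('m')(a, k) = Mul(Add(a, Add(5, a, k)), Pow(Add(k, Add(1, Mul(-3, a))), -1)) = Mul(Add(5, k, Mul(2, a)), Pow(Add(1, k, Mul(-3, a)), -1)) = Mul(Pow(Add(1, k, Mul(-3, a)), -1), Add(5, k, Mul(2, a))))
Mul(Mul(Function('m')(3, 4), Function('c')(-3, -1)), -1736) = Mul(Mul(Mul(Pow(Add(1, 4, Mul(-3, 3)), -1), Add(5, 4, Mul(2, 3))), Add(16, Mul(4, -3))), -1736) = Mul(Mul(Mul(Pow(Add(1, 4, -9), -1), Add(5, 4, 6)), Add(16, -12)), -1736) = Mul(Mul(Mul(Pow(-4, -1), 15), 4), -1736) = Mul(Mul(Mul(Rational(-1, 4), 15), 4), -1736) = Mul(Mul(Rational(-15, 4), 4), -1736) = Mul(-15, -1736) = 26040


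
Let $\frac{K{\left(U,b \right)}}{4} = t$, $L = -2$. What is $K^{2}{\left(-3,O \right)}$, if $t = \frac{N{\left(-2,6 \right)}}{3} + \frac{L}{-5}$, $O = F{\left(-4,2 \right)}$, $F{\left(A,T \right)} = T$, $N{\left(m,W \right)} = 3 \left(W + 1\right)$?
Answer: $\frac{21904}{25} \approx 876.16$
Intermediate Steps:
$N{\left(m,W \right)} = 3 + 3 W$ ($N{\left(m,W \right)} = 3 \left(1 + W\right) = 3 + 3 W$)
$O = 2$
$t = \frac{37}{5}$ ($t = \frac{3 + 3 \cdot 6}{3} - \frac{2}{-5} = \left(3 + 18\right) \frac{1}{3} - - \frac{2}{5} = 21 \cdot \frac{1}{3} + \frac{2}{5} = 7 + \frac{2}{5} = \frac{37}{5} \approx 7.4$)
$K{\left(U,b \right)} = \frac{148}{5}$ ($K{\left(U,b \right)} = 4 \cdot \frac{37}{5} = \frac{148}{5}$)
$K^{2}{\left(-3,O \right)} = \left(\frac{148}{5}\right)^{2} = \frac{21904}{25}$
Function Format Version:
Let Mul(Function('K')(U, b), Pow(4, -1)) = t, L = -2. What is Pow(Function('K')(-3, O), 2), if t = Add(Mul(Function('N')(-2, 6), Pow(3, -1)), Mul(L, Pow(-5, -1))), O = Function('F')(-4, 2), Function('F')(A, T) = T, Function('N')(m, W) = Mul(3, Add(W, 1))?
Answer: Rational(21904, 25) ≈ 876.16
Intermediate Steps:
Function('N')(m, W) = Add(3, Mul(3, W)) (Function('N')(m, W) = Mul(3, Add(1, W)) = Add(3, Mul(3, W)))
O = 2
t = Rational(37, 5) (t = Add(Mul(Add(3, Mul(3, 6)), Pow(3, -1)), Mul(-2, Pow(-5, -1))) = Add(Mul(Add(3, 18), Rational(1, 3)), Mul(-2, Rational(-1, 5))) = Add(Mul(21, Rational(1, 3)), Rational(2, 5)) = Add(7, Rational(2, 5)) = Rational(37, 5) ≈ 7.4000)
Function('K')(U, b) = Rational(148, 5) (Function('K')(U, b) = Mul(4, Rational(37, 5)) = Rational(148, 5))
Pow(Function('K')(-3, O), 2) = Pow(Rational(148, 5), 2) = Rational(21904, 25)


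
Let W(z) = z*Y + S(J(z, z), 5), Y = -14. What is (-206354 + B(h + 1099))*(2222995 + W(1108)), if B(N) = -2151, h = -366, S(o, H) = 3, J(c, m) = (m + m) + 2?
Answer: -460271868430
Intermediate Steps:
J(c, m) = 2 + 2*m (J(c, m) = 2*m + 2 = 2 + 2*m)
W(z) = 3 - 14*z (W(z) = z*(-14) + 3 = -14*z + 3 = 3 - 14*z)
(-206354 + B(h + 1099))*(2222995 + W(1108)) = (-206354 - 2151)*(2222995 + (3 - 14*1108)) = -208505*(2222995 + (3 - 15512)) = -208505*(2222995 - 15509) = -208505*2207486 = -460271868430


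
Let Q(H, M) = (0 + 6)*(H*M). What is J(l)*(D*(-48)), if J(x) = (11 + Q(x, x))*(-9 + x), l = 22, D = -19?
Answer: 34560240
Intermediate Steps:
Q(H, M) = 6*H*M (Q(H, M) = 6*(H*M) = 6*H*M)
J(x) = (-9 + x)*(11 + 6*x²) (J(x) = (11 + 6*x*x)*(-9 + x) = (11 + 6*x²)*(-9 + x) = (-9 + x)*(11 + 6*x²))
J(l)*(D*(-48)) = (-99 - 54*22² + 6*22³ + 11*22)*(-19*(-48)) = (-99 - 54*484 + 6*10648 + 242)*912 = (-99 - 26136 + 63888 + 242)*912 = 37895*912 = 34560240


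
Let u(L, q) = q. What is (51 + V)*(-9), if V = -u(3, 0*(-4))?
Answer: -459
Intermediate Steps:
V = 0 (V = -0*(-4) = -1*0 = 0)
(51 + V)*(-9) = (51 + 0)*(-9) = 51*(-9) = -459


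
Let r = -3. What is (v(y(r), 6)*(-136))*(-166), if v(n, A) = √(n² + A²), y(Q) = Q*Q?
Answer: 67728*√13 ≈ 2.4420e+5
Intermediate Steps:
y(Q) = Q²
v(n, A) = √(A² + n²)
(v(y(r), 6)*(-136))*(-166) = (√(6² + ((-3)²)²)*(-136))*(-166) = (√(36 + 9²)*(-136))*(-166) = (√(36 + 81)*(-136))*(-166) = (√117*(-136))*(-166) = ((3*√13)*(-136))*(-166) = -408*√13*(-166) = 67728*√13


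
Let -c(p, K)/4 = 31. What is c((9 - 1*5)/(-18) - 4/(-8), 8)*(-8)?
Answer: 992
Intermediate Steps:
c(p, K) = -124 (c(p, K) = -4*31 = -124)
c((9 - 1*5)/(-18) - 4/(-8), 8)*(-8) = -124*(-8) = 992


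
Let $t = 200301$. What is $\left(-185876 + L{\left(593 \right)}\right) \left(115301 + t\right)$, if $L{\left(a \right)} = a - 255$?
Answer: $-58556163876$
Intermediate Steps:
$L{\left(a \right)} = -255 + a$
$\left(-185876 + L{\left(593 \right)}\right) \left(115301 + t\right) = \left(-185876 + \left(-255 + 593\right)\right) \left(115301 + 200301\right) = \left(-185876 + 338\right) 315602 = \left(-185538\right) 315602 = -58556163876$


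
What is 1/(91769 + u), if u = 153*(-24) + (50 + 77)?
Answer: 1/88224 ≈ 1.1335e-5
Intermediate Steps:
u = -3545 (u = -3672 + 127 = -3545)
1/(91769 + u) = 1/(91769 - 3545) = 1/88224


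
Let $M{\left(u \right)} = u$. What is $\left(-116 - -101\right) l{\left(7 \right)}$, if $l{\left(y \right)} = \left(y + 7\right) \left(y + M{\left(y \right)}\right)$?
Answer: $-2940$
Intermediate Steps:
$l{\left(y \right)} = 2 y \left(7 + y\right)$ ($l{\left(y \right)} = \left(y + 7\right) \left(y + y\right) = \left(7 + y\right) 2 y = 2 y \left(7 + y\right)$)
$\left(-116 - -101\right) l{\left(7 \right)} = \left(-116 - -101\right) 2 \cdot 7 \left(7 + 7\right) = \left(-116 + 101\right) 2 \cdot 7 \cdot 14 = \left(-15\right) 196 = -2940$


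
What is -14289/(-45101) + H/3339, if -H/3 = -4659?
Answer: 10763296/2390353 ≈ 4.5028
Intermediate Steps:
H = 13977 (H = -3*(-4659) = 13977)
-14289/(-45101) + H/3339 = -14289/(-45101) + 13977/3339 = -14289*(-1/45101) + 13977*(1/3339) = 14289/45101 + 1553/371 = 10763296/2390353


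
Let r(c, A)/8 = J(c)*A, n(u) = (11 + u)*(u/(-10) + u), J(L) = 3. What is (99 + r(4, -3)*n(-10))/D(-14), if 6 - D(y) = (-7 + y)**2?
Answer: -249/145 ≈ -1.7172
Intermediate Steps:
n(u) = 9*u*(11 + u)/10 (n(u) = (11 + u)*(u*(-1/10) + u) = (11 + u)*(-u/10 + u) = (11 + u)*(9*u/10) = 9*u*(11 + u)/10)
r(c, A) = 24*A (r(c, A) = 8*(3*A) = 24*A)
D(y) = 6 - (-7 + y)**2
(99 + r(4, -3)*n(-10))/D(-14) = (99 + (24*(-3))*((9/10)*(-10)*(11 - 10)))/(6 - (-7 - 14)**2) = (99 - 324*(-10)/5)/(6 - 1*(-21)**2) = (99 - 72*(-9))/(6 - 1*441) = (99 + 648)/(6 - 441) = 747/(-435) = 747*(-1/435) = -249/145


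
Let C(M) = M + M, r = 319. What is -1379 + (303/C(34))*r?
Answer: 2885/68 ≈ 42.426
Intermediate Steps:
C(M) = 2*M
-1379 + (303/C(34))*r = -1379 + (303/((2*34)))*319 = -1379 + (303/68)*319 = -1379 + 96657/68 = 2885/68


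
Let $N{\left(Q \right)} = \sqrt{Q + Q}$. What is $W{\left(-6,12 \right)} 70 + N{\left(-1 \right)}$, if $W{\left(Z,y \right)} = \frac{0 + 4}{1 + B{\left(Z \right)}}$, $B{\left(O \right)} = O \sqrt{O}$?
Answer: $\frac{- \sqrt{2} + 280 i + 12 i \sqrt{3}}{i + 6 \sqrt{6}} \approx 1.2903 + 20.378 i$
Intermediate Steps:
$N{\left(Q \right)} = \sqrt{2} \sqrt{Q}$ ($N{\left(Q \right)} = \sqrt{2 Q} = \sqrt{2} \sqrt{Q}$)
$B{\left(O \right)} = O^{\frac{3}{2}}$
$W{\left(Z,y \right)} = \frac{4}{1 + Z^{\frac{3}{2}}}$ ($W{\left(Z,y \right)} = \frac{0 + 4}{1 + Z^{\frac{3}{2}}} = \frac{4}{1 + Z^{\frac{3}{2}}}$)
$W{\left(-6,12 \right)} 70 + N{\left(-1 \right)} = \frac{4}{1 + \left(-6\right)^{\frac{3}{2}}} \cdot 70 + \sqrt{2} \sqrt{-1} = \frac{4}{1 - 6 i \sqrt{6}} \cdot 70 + \sqrt{2} i = \frac{280}{1 - 6 i \sqrt{6}} + i \sqrt{2}$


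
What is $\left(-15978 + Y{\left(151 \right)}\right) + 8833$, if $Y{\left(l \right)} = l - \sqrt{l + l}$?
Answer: $-6994 - \sqrt{302} \approx -7011.4$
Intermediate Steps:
$Y{\left(l \right)} = l - \sqrt{2} \sqrt{l}$ ($Y{\left(l \right)} = l - \sqrt{2 l} = l - \sqrt{2} \sqrt{l}$)
$\left(-15978 + Y{\left(151 \right)}\right) + 8833 = \left(-15978 + \left(151 - \sqrt{2} \sqrt{151}\right)\right) + 8833 = \left(-15978 + \left(151 - \sqrt{302}\right)\right) + 8833 = \left(-15827 - \sqrt{302}\right) + 8833 = -6994 - \sqrt{302}$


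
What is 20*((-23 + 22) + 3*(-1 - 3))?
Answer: -260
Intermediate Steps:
20*((-23 + 22) + 3*(-1 - 3)) = 20*(-1 + 3*(-4)) = 20*(-1 - 12) = 20*(-13) = -260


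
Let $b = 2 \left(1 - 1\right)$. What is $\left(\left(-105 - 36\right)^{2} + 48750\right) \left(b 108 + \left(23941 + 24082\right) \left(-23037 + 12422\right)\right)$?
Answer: $-34985623035495$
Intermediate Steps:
$b = 0$ ($b = 2 \cdot 0 = 0$)
$\left(\left(-105 - 36\right)^{2} + 48750\right) \left(b 108 + \left(23941 + 24082\right) \left(-23037 + 12422\right)\right) = \left(\left(-105 - 36\right)^{2} + 48750\right) \left(0 \cdot 108 + \left(23941 + 24082\right) \left(-23037 + 12422\right)\right) = \left(\left(-141\right)^{2} + 48750\right) \left(0 + 48023 \left(-10615\right)\right) = \left(19881 + 48750\right) \left(0 - 509764145\right) = 68631 \left(-509764145\right) = -34985623035495$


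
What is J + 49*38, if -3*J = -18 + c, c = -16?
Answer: 5620/3 ≈ 1873.3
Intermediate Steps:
J = 34/3 (J = -(-18 - 16)/3 = -1/3*(-34) = 34/3 ≈ 11.333)
J + 49*38 = 34/3 + 49*38 = 34/3 + 1862 = 5620/3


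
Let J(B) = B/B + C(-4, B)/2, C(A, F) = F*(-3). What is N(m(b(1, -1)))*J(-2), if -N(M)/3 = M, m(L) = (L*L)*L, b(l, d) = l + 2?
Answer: -324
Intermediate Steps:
b(l, d) = 2 + l
m(L) = L³ (m(L) = L²*L = L³)
N(M) = -3*M
C(A, F) = -3*F
J(B) = 1 - 3*B/2 (J(B) = B/B - 3*B/2 = 1 - 3*B*(½) = 1 - 3*B/2)
N(m(b(1, -1)))*J(-2) = (-3*(2 + 1)³)*(1 - 3/2*(-2)) = (-3*3³)*(1 + 3) = -3*27*4 = -81*4 = -324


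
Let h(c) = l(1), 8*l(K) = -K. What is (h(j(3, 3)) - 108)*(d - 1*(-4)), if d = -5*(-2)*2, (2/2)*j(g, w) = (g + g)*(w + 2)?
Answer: -2595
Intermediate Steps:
l(K) = -K/8 (l(K) = (-K)/8 = -K/8)
j(g, w) = 2*g*(2 + w) (j(g, w) = (g + g)*(w + 2) = (2*g)*(2 + w) = 2*g*(2 + w))
h(c) = -1/8 (h(c) = -1/8*1 = -1/8)
d = 20 (d = 10*2 = 20)
(h(j(3, 3)) - 108)*(d - 1*(-4)) = (-1/8 - 108)*(20 - 1*(-4)) = -865*(20 + 4)/8 = -865/8*24 = -2595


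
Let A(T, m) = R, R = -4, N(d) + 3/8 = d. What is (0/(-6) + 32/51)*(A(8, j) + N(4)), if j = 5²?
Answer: -4/17 ≈ -0.23529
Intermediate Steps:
N(d) = -3/8 + d
j = 25
A(T, m) = -4
(0/(-6) + 32/51)*(A(8, j) + N(4)) = (0/(-6) + 32/51)*(-4 + (-3/8 + 4)) = (0*(-⅙) + 32*(1/51))*(-4 + 29/8) = (0 + 32/51)*(-3/8) = (32/51)*(-3/8) = -4/17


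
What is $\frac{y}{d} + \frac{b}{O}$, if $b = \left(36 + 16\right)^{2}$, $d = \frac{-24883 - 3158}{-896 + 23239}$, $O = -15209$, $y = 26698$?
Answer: $- \frac{9072448336390}{426475569} \approx -21273.0$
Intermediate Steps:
$d = - \frac{28041}{22343} \approx -1.255$
$b = 2704$ ($b = 52^{2} = 2704$)
$\frac{y}{d} + \frac{b}{O} = \frac{26698}{- \frac{28041}{22343}} + \frac{2704}{-15209} = 26698 \left(- \frac{22343}{28041}\right) + 2704 \left(- \frac{1}{15209}\right) = - \frac{596513414}{28041} - \frac{2704}{15209} = - \frac{9072448336390}{426475569}$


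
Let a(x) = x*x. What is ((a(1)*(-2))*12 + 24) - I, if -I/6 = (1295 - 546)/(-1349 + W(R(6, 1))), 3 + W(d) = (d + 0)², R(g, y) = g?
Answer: -321/94 ≈ -3.4149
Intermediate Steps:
a(x) = x²
W(d) = -3 + d² (W(d) = -3 + (d + 0)² = -3 + d²)
I = 321/94 (I = -6*(1295 - 546)/(-1349 + (-3 + 6²)) = -4494/(-1349 + (-3 + 36)) = -4494/(-1349 + 33) = -4494/(-1316) = -4494*(-1)/1316 = -6*(-107/188) = 321/94 ≈ 3.4149)
((a(1)*(-2))*12 + 24) - I = ((1²*(-2))*12 + 24) - 1*321/94 = ((1*(-2))*12 + 24) - 321/94 = (-2*12 + 24) - 321/94 = (-24 + 24) - 321/94 = 0 - 321/94 = -321/94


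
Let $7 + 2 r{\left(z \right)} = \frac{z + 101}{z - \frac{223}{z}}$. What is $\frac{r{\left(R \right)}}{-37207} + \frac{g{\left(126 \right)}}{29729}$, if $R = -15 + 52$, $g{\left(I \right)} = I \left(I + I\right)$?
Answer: $\frac{32236283853}{30181462639} \approx 1.0681$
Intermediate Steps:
$g{\left(I \right)} = 2 I^{2}$ ($g{\left(I \right)} = I 2 I = 2 I^{2}$)
$R = 37$
$r{\left(z \right)} = - \frac{7}{2} + \frac{101 + z}{2 \left(z - \frac{223}{z}\right)}$ ($r{\left(z \right)} = - \frac{7}{2} + \frac{\left(z + 101\right) \frac{1}{z - \frac{223}{z}}}{2} = - \frac{7}{2} + \frac{\left(101 + z\right) \frac{1}{z - \frac{223}{z}}}{2} = - \frac{7}{2} + \frac{\frac{1}{z - \frac{223}{z}} \left(101 + z\right)}{2} = - \frac{7}{2} + \frac{101 + z}{2 \left(z - \frac{223}{z}\right)}$)
$\frac{r{\left(R \right)}}{-37207} + \frac{g{\left(126 \right)}}{29729} = \frac{\frac{1}{2} \frac{1}{-223 + 37^{2}} \left(1561 - 6 \cdot 37^{2} + 101 \cdot 37\right)}{-37207} + \frac{2 \cdot 126^{2}}{29729} = \frac{1561 - 8214 + 3737}{2 \left(-223 + 1369\right)} \left(- \frac{1}{37207}\right) + 2 \cdot 15876 \cdot \frac{1}{29729} = \frac{1561 - 8214 + 3737}{2 \cdot 1146} \left(- \frac{1}{37207}\right) + 31752 \cdot \frac{1}{29729} = \frac{1}{2} \cdot \frac{1}{1146} \left(-2916\right) \left(- \frac{1}{37207}\right) + \frac{4536}{4247} = \left(- \frac{243}{191}\right) \left(- \frac{1}{37207}\right) + \frac{4536}{4247} = \frac{243}{7106537} + \frac{4536}{4247} = \frac{32236283853}{30181462639}$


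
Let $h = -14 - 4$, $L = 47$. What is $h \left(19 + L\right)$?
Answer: $-1188$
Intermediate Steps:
$h = -18$ ($h = -14 - 4 = -18$)
$h \left(19 + L\right) = - 18 \left(19 + 47\right) = \left(-18\right) 66 = -1188$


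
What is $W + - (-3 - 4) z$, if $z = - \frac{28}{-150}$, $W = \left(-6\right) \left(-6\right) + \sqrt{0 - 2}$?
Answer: $\frac{2798}{75} + i \sqrt{2} \approx 37.307 + 1.4142 i$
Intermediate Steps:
$W = 36 + i \sqrt{2}$ ($W = 36 + \sqrt{-2} = 36 + i \sqrt{2} \approx 36.0 + 1.4142 i$)
$z = \frac{14}{75}$ ($z = \left(-28\right) \left(- \frac{1}{150}\right) = \frac{14}{75} \approx 0.18667$)
$W + - (-3 - 4) z = \left(36 + i \sqrt{2}\right) + - (-3 - 4) \frac{14}{75} = \left(36 + i \sqrt{2}\right) + \left(-1\right) \left(-7\right) \frac{14}{75} = \left(36 + i \sqrt{2}\right) + 7 \cdot \frac{14}{75} = \left(36 + i \sqrt{2}\right) + \frac{98}{75} = \frac{2798}{75} + i \sqrt{2}$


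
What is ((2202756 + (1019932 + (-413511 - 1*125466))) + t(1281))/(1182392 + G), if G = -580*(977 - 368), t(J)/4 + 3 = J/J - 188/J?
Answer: 3437822791/1062169332 ≈ 3.2366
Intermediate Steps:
t(J) = -8 - 752/J (t(J) = -12 + 4*(J/J - 188/J) = -12 + 4*(1 - 188/J) = -12 + (4 - 752/J) = -8 - 752/J)
G = -353220 (G = -580*609 = -353220)
((2202756 + (1019932 + (-413511 - 1*125466))) + t(1281))/(1182392 + G) = ((2202756 + (1019932 + (-413511 - 1*125466))) + (-8 - 752/1281))/(1182392 - 353220) = ((2202756 + (1019932 + (-413511 - 125466))) + (-8 - 752*1/1281))/829172 = ((2202756 + (1019932 - 538977)) + (-8 - 752/1281))*(1/829172) = ((2202756 + 480955) - 11000/1281)*(1/829172) = (2683711 - 11000/1281)*(1/829172) = (3437822791/1281)*(1/829172) = 3437822791/1062169332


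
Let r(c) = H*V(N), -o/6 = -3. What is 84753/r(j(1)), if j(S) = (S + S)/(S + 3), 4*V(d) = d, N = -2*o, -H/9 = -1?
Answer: -3139/3 ≈ -1046.3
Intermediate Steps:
H = 9 (H = -9*(-1) = 9)
o = 18 (o = -6*(-3) = 18)
N = -36 (N = -2*18 = -36)
V(d) = d/4
j(S) = 2*S/(3 + S) (j(S) = (2*S)/(3 + S) = 2*S/(3 + S))
r(c) = -81 (r(c) = 9*((1/4)*(-36)) = 9*(-9) = -81)
84753/r(j(1)) = 84753/(-81) = 84753*(-1/81) = -3139/3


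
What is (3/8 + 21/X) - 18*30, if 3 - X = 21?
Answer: -12979/24 ≈ -540.79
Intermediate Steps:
X = -18 (X = 3 - 1*21 = 3 - 21 = -18)
(3/8 + 21/X) - 18*30 = (3/8 + 21/(-18)) - 18*30 = (3*(1/8) + 21*(-1/18)) - 540 = (3/8 - 7/6) - 540 = -19/24 - 540 = -12979/24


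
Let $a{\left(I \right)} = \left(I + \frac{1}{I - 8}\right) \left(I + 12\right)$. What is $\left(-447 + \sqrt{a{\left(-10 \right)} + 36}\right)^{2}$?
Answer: $\frac{\left(1341 - \sqrt{143}\right)^{2}}{9} \approx 1.9626 \cdot 10^{5}$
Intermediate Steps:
$a{\left(I \right)} = \left(12 + I\right) \left(I + \frac{1}{-8 + I}\right)$ ($a{\left(I \right)} = \left(I + \frac{1}{-8 + I}\right) \left(12 + I\right) = \left(12 + I\right) \left(I + \frac{1}{-8 + I}\right)$)
$\left(-447 + \sqrt{a{\left(-10 \right)} + 36}\right)^{2} = \left(-447 + \sqrt{\frac{12 + \left(-10\right)^{3} - -950 + 4 \left(-10\right)^{2}}{-8 - 10} + 36}\right)^{2} = \left(-447 + \sqrt{\frac{12 - 1000 + 950 + 4 \cdot 100}{-18} + 36}\right)^{2} = \left(-447 + \sqrt{- \frac{12 - 1000 + 950 + 400}{18} + 36}\right)^{2} = \left(-447 + \sqrt{\left(- \frac{1}{18}\right) 362 + 36}\right)^{2} = \left(-447 + \sqrt{- \frac{181}{9} + 36}\right)^{2} = \left(-447 + \sqrt{\frac{143}{9}}\right)^{2} = \left(-447 + \frac{\sqrt{143}}{3}\right)^{2}$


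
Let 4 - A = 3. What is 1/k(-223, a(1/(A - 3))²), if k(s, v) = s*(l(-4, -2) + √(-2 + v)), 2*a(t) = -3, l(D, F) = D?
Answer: 2/1561 ≈ 0.0012812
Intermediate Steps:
A = 1 (A = 4 - 1*3 = 4 - 3 = 1)
a(t) = -3/2 (a(t) = (½)*(-3) = -3/2)
k(s, v) = s*(-4 + √(-2 + v))
1/k(-223, a(1/(A - 3))²) = 1/(-223*(-4 + √(-2 + (-3/2)²))) = 1/(-223*(-4 + √(-2 + 9/4))) = 1/(-223*(-4 + √(¼))) = 1/(-223*(-4 + ½)) = 1/(-223*(-7/2)) = 1/(1561/2) = 2/1561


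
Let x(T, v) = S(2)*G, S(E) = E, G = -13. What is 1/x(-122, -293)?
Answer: -1/26 ≈ -0.038462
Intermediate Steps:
x(T, v) = -26 (x(T, v) = 2*(-13) = -26)
1/x(-122, -293) = 1/(-26) = -1/26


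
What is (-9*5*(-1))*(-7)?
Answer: -315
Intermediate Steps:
(-9*5*(-1))*(-7) = -45*(-1)*(-7) = 45*(-7) = -315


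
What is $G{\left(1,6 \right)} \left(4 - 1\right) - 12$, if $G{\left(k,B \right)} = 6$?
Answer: $6$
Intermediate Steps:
$G{\left(1,6 \right)} \left(4 - 1\right) - 12 = 6 \left(4 - 1\right) - 12 = 6 \cdot 3 - 12 = 18 - 12 = 6$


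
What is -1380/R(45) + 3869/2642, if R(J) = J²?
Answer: 279251/356670 ≈ 0.78294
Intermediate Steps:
-1380/R(45) + 3869/2642 = -1380/(45²) + 3869/2642 = -1380/2025 + 3869*(1/2642) = -1380*1/2025 + 3869/2642 = -92/135 + 3869/2642 = 279251/356670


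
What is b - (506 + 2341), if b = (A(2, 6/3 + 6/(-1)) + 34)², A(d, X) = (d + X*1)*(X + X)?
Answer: -347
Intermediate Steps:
A(d, X) = 2*X*(X + d) (A(d, X) = (d + X)*(2*X) = (X + d)*(2*X) = 2*X*(X + d))
b = 2500 (b = (2*(6/3 + 6/(-1))*((6/3 + 6/(-1)) + 2) + 34)² = (2*(6*(⅓) + 6*(-1))*((6*(⅓) + 6*(-1)) + 2) + 34)² = (2*(2 - 6)*((2 - 6) + 2) + 34)² = (2*(-4)*(-4 + 2) + 34)² = (2*(-4)*(-2) + 34)² = (16 + 34)² = 50² = 2500)
b - (506 + 2341) = 2500 - (506 + 2341) = 2500 - 1*2847 = 2500 - 2847 = -347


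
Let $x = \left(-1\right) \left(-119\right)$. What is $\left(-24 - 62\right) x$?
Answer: $-10234$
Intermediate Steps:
$x = 119$
$\left(-24 - 62\right) x = \left(-24 - 62\right) 119 = \left(-86\right) 119 = -10234$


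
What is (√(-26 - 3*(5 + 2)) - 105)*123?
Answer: -12915 + 123*I*√47 ≈ -12915.0 + 843.25*I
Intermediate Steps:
(√(-26 - 3*(5 + 2)) - 105)*123 = (√(-26 - 3*7) - 105)*123 = (√(-26 - 21) - 105)*123 = (√(-47) - 105)*123 = (I*√47 - 105)*123 = (-105 + I*√47)*123 = -12915 + 123*I*√47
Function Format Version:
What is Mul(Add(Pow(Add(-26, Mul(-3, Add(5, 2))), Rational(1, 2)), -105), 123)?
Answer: Add(-12915, Mul(123, I, Pow(47, Rational(1, 2)))) ≈ Add(-12915., Mul(843.25, I))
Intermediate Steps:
Mul(Add(Pow(Add(-26, Mul(-3, Add(5, 2))), Rational(1, 2)), -105), 123) = Mul(Add(Pow(Add(-26, Mul(-3, 7)), Rational(1, 2)), -105), 123) = Mul(Add(Pow(Add(-26, -21), Rational(1, 2)), -105), 123) = Mul(Add(Pow(-47, Rational(1, 2)), -105), 123) = Mul(Add(Mul(I, Pow(47, Rational(1, 2))), -105), 123) = Mul(Add(-105, Mul(I, Pow(47, Rational(1, 2)))), 123) = Add(-12915, Mul(123, I, Pow(47, Rational(1, 2))))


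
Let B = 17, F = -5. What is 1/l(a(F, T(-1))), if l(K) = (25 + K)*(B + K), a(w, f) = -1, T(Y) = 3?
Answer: 1/384 ≈ 0.0026042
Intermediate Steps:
l(K) = (17 + K)*(25 + K) (l(K) = (25 + K)*(17 + K) = (17 + K)*(25 + K))
1/l(a(F, T(-1))) = 1/(425 + (-1)² + 42*(-1)) = 1/(425 + 1 - 42) = 1/384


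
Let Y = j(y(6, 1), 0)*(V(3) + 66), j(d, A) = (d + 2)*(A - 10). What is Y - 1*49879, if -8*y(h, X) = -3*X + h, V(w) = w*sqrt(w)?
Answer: -101903/2 - 195*sqrt(3)/4 ≈ -51036.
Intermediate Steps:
V(w) = w**(3/2)
y(h, X) = -h/8 + 3*X/8 (y(h, X) = -(-3*X + h)/8 = -(h - 3*X)/8 = -h/8 + 3*X/8)
j(d, A) = (-10 + A)*(2 + d) (j(d, A) = (2 + d)*(-10 + A) = (-10 + A)*(2 + d))
Y = -2145/2 - 195*sqrt(3)/4 (Y = (-20 - 10*(-1/8*6 + (3/8)*1) + 2*0 + 0*(-1/8*6 + (3/8)*1))*(3**(3/2) + 66) = (-20 - 10*(-3/4 + 3/8) + 0 + 0*(-3/4 + 3/8))*(3*sqrt(3) + 66) = (-20 - 10*(-3/8) + 0 + 0*(-3/8))*(66 + 3*sqrt(3)) = (-20 + 15/4 + 0 + 0)*(66 + 3*sqrt(3)) = -65*(66 + 3*sqrt(3))/4 = -2145/2 - 195*sqrt(3)/4 ≈ -1156.9)
Y - 1*49879 = (-2145/2 - 195*sqrt(3)/4) - 1*49879 = (-2145/2 - 195*sqrt(3)/4) - 49879 = -101903/2 - 195*sqrt(3)/4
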